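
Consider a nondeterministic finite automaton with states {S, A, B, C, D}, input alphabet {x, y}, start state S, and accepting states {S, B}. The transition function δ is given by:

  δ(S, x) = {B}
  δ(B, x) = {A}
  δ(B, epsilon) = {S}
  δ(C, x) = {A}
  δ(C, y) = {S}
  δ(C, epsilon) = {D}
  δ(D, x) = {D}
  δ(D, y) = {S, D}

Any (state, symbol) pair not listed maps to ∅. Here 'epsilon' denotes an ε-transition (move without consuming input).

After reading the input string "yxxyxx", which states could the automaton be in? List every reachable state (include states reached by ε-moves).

Start in {S}.
Read 'y': {S} → ∅.
The set is empty and remains empty for the remaining 5 symbols.

∅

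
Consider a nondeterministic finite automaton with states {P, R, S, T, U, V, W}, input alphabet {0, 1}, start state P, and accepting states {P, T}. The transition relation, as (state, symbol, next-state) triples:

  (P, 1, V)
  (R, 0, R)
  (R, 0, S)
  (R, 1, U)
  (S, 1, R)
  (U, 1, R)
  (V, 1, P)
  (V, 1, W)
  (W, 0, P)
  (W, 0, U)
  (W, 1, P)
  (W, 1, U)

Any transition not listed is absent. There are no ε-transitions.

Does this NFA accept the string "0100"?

Start in {P}.
Read '0': P→∅; now ∅.
The set is empty and remains empty for the remaining 3 symbols.
The final set ∅ contains no accepting state.

No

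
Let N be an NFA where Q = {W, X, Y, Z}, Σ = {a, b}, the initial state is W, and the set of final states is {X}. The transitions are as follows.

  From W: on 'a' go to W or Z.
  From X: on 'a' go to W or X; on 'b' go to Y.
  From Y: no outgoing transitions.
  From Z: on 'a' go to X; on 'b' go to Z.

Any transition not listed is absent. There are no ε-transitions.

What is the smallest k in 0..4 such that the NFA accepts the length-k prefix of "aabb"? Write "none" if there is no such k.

2

Start in {W}.
Read 'a': W→{W, Z}; now {W, Z}.
Read 'a': W→{W, Z}, Z→{X}; now {W, X, Z}.
None of the earlier sets intersect F, but {W, X, Z} does.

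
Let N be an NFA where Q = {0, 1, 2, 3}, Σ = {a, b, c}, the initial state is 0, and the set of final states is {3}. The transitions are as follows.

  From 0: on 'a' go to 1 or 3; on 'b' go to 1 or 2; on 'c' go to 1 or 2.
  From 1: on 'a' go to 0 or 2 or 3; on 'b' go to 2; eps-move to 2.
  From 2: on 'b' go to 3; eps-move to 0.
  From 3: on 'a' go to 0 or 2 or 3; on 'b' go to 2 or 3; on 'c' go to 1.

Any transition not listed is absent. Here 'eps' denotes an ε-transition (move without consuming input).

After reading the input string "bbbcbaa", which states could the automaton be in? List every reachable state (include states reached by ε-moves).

Start in {0}.
Read 'b': 0→{1, 2}; union {1, 2}; ε-closure = {0, 1, 2}.
Read 'b': 0→{1, 2}, 1→{2}, 2→{3}; union {1, 2, 3}; ε-closure = {0, 1, 2, 3}.
Read 'b': 0→{1, 2}, 1→{2}, 2→{3}, 3→{2, 3}; union {1, 2, 3}; ε-closure = {0, 1, 2, 3}.
Read 'c': 0→{1, 2}, 1→∅, 2→∅, 3→{1}; union {1, 2}; ε-closure = {0, 1, 2}.
Read 'b': 0→{1, 2}, 1→{2}, 2→{3}; union {1, 2, 3}; ε-closure = {0, 1, 2, 3}.
Read 'a': 0→{1, 3}, 1→{0, 2, 3}, 2→∅, 3→{0, 2, 3}; now {0, 1, 2, 3}.
Read 'a': 0→{1, 3}, 1→{0, 2, 3}, 2→∅, 3→{0, 2, 3}; now {0, 1, 2, 3}.

{0, 1, 2, 3}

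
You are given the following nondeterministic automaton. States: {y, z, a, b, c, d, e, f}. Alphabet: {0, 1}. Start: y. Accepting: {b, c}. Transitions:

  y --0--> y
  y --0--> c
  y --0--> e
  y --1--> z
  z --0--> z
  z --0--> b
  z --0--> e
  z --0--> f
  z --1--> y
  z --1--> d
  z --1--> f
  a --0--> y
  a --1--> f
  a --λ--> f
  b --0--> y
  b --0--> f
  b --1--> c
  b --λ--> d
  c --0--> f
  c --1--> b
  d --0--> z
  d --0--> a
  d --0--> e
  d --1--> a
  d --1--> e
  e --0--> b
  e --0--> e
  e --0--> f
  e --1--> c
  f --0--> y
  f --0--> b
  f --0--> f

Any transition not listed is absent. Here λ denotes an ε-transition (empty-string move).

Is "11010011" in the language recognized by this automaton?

Yes

Start in {y}.
Read '1': y→{z}; now {z}.
Read '1': z→{y, d, f}; now {y, d, f}.
Read '0': y→{y, c, e}, d→{z, a, e}, f→{y, b, f}; union {y, z, a, b, c, e, f}; ε-closure = {y, z, a, b, c, d, e, f}.
Read '1': y→{z}, z→{y, d, f}, a→{f}, b→{c}, c→{b}, d→{a, e}, e→{c}, f→∅; now {y, z, a, b, c, d, e, f}.
Read '0': y→{y, c, e}, z→{z, b, e, f}, a→{y}, b→{y, f}, c→{f}, d→{z, a, e}, e→{b, e, f}, f→{y, b, f}; union {y, z, a, b, c, e, f}; ε-closure = {y, z, a, b, c, d, e, f}.
Read '0': y→{y, c, e}, z→{z, b, e, f}, a→{y}, b→{y, f}, c→{f}, d→{z, a, e}, e→{b, e, f}, f→{y, b, f}; union {y, z, a, b, c, e, f}; ε-closure = {y, z, a, b, c, d, e, f}.
Read '1': y→{z}, z→{y, d, f}, a→{f}, b→{c}, c→{b}, d→{a, e}, e→{c}, f→∅; now {y, z, a, b, c, d, e, f}.
Read '1': y→{z}, z→{y, d, f}, a→{f}, b→{c}, c→{b}, d→{a, e}, e→{c}, f→∅; now {y, z, a, b, c, d, e, f}.
The final set {y, z, a, b, c, d, e, f} contains the accepting states b, c.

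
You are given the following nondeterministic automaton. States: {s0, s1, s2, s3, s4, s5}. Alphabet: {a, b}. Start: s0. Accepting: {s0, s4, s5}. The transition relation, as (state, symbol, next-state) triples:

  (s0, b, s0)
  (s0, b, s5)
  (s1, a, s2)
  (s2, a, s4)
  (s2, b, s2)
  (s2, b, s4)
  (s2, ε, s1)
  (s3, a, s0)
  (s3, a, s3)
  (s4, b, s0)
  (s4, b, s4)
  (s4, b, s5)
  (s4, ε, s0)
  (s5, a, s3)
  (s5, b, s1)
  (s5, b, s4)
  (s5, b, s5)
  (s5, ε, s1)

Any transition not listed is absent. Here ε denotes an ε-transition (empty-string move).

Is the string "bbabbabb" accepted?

Start in {s0}.
Read 'b': {s0} → {s0, s1, s5}.
Read 'b': {s0, s1, s5} → {s0, s1, s4, s5}.
Read 'a': {s0, s1, s4, s5} → {s1, s2, s3}.
Read 'b': {s1, s2, s3} → {s0, s1, s2, s4}.
Read 'b': {s0, s1, s2, s4} → {s0, s1, s2, s4, s5}.
Read 'a': {s0, s1, s2, s4, s5} → {s0, s1, s2, s3, s4}.
Read 'b': {s0, s1, s2, s3, s4} → {s0, s1, s2, s4, s5}.
Read 'b': {s0, s1, s2, s4, s5} → {s0, s1, s2, s4, s5}.
The final set {s0, s1, s2, s4, s5} contains the accepting states s0, s4, s5.

Yes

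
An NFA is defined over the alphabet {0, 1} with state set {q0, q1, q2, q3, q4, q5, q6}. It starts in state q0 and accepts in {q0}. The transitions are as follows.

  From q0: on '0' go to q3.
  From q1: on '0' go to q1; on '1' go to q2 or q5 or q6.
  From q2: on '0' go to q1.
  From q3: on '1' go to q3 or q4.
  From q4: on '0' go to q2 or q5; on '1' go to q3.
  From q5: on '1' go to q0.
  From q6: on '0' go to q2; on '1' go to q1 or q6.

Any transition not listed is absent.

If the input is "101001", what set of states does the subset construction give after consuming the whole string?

Start in {q0}.
Read '1': q0→∅; now ∅.
The set is empty and remains empty for the remaining 5 symbols.

∅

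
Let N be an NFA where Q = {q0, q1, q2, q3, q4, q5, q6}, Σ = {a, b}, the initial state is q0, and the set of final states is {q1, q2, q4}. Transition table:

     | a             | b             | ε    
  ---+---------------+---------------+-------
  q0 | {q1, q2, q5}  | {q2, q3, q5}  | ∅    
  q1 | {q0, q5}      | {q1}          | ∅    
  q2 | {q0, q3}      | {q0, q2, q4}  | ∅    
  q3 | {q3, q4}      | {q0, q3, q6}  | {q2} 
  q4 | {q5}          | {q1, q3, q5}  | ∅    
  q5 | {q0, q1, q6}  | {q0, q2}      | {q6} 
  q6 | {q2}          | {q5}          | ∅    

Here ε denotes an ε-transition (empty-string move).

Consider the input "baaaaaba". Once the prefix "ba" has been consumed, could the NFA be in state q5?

Start in {q0}.
Read 'b': q0→{q2, q3, q5}; union {q2, q3, q5}; ε-closure = {q2, q3, q5, q6}.
Read 'a': q2→{q0, q3}, q3→{q3, q4}, q5→{q0, q1, q6}, q6→{q2}; now {q0, q1, q2, q3, q4, q6}.
State q5 is not in {q0, q1, q2, q3, q4, q6}.

No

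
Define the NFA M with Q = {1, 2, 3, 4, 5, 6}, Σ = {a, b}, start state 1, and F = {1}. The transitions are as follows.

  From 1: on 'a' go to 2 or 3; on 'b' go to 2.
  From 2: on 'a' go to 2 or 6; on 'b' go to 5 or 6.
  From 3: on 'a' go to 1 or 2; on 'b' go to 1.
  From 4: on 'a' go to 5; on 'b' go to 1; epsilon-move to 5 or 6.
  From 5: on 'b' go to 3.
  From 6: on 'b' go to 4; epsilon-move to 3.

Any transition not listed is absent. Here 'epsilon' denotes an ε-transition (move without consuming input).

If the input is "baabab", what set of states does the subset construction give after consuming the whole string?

{1, 2, 3, 4, 5, 6}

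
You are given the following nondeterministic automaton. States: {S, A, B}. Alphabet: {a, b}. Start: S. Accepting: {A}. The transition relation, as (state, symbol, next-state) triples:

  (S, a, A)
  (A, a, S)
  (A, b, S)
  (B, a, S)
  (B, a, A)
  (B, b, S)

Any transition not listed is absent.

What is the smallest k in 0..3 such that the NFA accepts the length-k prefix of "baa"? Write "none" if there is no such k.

none

Start in {S}.
Read 'b': {S} → ∅.
The set is empty and remains empty for the remaining 2 symbols.
No reachable set along the way intersects F.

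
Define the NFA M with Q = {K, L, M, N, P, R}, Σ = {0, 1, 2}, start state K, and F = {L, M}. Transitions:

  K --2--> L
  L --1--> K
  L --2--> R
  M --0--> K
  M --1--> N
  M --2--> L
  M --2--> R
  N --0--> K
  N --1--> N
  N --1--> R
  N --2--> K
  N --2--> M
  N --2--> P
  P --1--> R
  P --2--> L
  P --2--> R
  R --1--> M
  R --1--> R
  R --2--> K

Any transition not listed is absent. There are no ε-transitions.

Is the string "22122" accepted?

Yes

Start in {K}.
Read '2': {K} → {L}.
Read '2': {L} → {R}.
Read '1': {R} → {M, R}.
Read '2': {M, R} → {K, L, R}.
Read '2': {K, L, R} → {K, L, R}.
The final set {K, L, R} contains the accepting state L.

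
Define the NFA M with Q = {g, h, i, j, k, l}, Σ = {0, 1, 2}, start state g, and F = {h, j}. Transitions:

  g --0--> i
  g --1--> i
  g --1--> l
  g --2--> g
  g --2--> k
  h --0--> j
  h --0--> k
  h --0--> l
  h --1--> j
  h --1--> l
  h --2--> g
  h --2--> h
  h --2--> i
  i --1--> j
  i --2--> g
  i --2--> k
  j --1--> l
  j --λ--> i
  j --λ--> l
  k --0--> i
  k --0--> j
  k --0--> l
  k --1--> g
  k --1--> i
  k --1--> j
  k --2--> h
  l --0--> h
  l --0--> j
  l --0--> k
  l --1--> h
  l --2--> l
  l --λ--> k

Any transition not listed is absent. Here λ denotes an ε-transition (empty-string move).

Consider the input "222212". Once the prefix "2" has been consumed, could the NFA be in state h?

No

Start in {g}.
Read '2': {g} → {g, k}.
State h is not in {g, k}.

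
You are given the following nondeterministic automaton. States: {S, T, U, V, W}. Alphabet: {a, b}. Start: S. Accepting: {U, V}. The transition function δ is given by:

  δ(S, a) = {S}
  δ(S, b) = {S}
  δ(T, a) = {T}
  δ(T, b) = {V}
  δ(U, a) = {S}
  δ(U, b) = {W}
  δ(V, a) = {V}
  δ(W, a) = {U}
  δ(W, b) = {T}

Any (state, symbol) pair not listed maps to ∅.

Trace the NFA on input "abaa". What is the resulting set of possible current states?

Start in {S}.
Read 'a': {S} → {S}.
Read 'b': {S} → {S}.
Read 'a': {S} → {S}.
Read 'a': {S} → {S}.

{S}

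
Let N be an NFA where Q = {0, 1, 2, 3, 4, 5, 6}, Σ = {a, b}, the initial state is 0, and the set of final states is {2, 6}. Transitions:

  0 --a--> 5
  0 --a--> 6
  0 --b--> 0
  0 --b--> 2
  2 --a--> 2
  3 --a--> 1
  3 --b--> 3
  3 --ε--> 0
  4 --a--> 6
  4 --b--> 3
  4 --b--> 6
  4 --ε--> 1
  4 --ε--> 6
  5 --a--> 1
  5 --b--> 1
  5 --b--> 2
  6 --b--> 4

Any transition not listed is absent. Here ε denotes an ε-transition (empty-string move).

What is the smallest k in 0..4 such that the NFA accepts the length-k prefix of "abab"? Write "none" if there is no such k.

1

Start in {0}.
Read 'a': {0} → {5, 6}.
None of the earlier sets intersect F, but {5, 6} does.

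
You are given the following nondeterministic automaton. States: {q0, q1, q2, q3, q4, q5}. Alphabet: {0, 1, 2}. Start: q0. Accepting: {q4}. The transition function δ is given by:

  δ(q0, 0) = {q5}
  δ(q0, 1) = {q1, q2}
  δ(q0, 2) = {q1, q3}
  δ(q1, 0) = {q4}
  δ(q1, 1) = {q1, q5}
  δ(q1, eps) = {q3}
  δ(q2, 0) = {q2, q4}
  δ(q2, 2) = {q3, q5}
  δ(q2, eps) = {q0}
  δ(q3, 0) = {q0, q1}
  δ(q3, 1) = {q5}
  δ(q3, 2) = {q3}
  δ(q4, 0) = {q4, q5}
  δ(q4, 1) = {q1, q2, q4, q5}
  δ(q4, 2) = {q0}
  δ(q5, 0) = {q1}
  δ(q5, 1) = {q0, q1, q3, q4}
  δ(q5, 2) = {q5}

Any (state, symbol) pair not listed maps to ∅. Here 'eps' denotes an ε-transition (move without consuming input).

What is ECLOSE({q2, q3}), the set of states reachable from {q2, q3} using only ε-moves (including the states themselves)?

Begin with {q2, q3}.
ε-move q2 → q0; add q0.

{q0, q2, q3}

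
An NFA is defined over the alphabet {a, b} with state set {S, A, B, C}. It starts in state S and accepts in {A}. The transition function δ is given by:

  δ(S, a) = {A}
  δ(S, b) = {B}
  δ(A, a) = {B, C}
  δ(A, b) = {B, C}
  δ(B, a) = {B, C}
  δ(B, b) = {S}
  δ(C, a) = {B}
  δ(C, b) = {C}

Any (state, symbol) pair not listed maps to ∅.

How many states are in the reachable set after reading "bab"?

2

Start in {S}.
Read 'b': S→{B}; now {B}.
Read 'a': B→{B, C}; now {B, C}.
Read 'b': B→{S}, C→{C}; now {S, C}.
That set has 2 states.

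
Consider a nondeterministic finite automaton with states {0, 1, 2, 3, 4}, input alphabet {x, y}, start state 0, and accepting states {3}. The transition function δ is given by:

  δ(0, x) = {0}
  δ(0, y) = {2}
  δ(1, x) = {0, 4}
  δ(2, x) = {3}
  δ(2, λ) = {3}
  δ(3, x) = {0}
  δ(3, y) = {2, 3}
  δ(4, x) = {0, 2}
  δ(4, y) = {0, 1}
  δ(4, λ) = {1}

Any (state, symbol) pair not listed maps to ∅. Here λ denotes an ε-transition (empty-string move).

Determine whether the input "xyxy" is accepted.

Start in {0}.
Read 'x': {0} → {0}.
Read 'y': {0} → {2, 3}.
Read 'x': {2, 3} → {0, 3}.
Read 'y': {0, 3} → {2, 3}.
The final set {2, 3} contains the accepting state 3.

Yes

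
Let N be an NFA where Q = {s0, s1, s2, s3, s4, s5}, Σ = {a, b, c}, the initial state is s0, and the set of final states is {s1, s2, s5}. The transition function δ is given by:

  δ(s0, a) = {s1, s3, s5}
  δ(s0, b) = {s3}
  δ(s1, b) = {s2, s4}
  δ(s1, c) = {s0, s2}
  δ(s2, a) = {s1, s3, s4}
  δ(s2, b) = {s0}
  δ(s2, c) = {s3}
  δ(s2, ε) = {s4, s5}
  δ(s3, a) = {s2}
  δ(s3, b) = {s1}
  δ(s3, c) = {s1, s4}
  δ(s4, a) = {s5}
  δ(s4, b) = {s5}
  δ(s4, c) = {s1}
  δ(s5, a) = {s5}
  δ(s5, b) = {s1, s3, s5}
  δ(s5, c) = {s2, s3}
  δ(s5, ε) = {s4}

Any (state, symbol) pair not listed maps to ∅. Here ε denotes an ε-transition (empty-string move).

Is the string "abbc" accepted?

Yes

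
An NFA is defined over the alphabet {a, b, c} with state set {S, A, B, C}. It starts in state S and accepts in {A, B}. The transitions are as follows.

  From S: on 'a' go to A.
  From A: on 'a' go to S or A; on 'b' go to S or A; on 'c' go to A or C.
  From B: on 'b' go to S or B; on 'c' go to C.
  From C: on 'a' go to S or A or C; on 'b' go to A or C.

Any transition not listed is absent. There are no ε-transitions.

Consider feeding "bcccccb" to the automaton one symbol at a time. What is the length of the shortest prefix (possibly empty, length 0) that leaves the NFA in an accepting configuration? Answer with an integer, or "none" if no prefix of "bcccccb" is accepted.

Start in {S}.
Read 'b': {S} → ∅.
The set is empty and remains empty for the remaining 6 symbols.
No reachable set along the way intersects F.

none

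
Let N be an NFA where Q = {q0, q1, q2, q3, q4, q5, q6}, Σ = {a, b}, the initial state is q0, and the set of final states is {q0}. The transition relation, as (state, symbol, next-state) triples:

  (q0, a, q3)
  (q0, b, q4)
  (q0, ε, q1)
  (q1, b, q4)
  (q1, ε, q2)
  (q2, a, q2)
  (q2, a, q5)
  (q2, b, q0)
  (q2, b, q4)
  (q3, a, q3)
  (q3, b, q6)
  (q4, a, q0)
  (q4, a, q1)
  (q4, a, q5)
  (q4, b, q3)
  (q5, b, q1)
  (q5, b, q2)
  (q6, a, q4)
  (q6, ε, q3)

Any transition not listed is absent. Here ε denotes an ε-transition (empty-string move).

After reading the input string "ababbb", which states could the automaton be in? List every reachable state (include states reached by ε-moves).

{q0, q1, q2, q3, q4, q6}

Start: ε-closure({q0}) = {q0, q1, q2}.
Read 'a': {q0, q1, q2} → {q2, q3, q5}.
Read 'b': {q2, q3, q5} → {q0, q1, q2, q3, q4, q6}.
Read 'a': {q0, q1, q2, q3, q4, q6} → {q0, q1, q2, q3, q4, q5}.
Read 'b': {q0, q1, q2, q3, q4, q5} → {q0, q1, q2, q3, q4, q6}.
Read 'b': {q0, q1, q2, q3, q4, q6} → {q0, q1, q2, q3, q4, q6}.
Read 'b': {q0, q1, q2, q3, q4, q6} → {q0, q1, q2, q3, q4, q6}.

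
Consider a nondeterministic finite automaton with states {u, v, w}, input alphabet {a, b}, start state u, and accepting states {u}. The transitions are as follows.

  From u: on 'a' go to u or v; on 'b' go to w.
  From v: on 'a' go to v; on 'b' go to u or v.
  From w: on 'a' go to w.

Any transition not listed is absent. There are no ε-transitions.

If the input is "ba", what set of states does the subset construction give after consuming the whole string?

Start in {u}.
Read 'b': u→{w}; now {w}.
Read 'a': w→{w}; now {w}.

{w}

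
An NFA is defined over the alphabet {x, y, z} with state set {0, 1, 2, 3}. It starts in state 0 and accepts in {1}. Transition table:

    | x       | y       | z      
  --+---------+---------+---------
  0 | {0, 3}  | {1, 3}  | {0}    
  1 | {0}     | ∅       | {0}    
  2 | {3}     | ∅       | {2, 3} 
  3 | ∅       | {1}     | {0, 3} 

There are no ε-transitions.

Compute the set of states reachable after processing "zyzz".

Start in {0}.
Read 'z': {0} → {0}.
Read 'y': {0} → {1, 3}.
Read 'z': {1, 3} → {0, 3}.
Read 'z': {0, 3} → {0, 3}.

{0, 3}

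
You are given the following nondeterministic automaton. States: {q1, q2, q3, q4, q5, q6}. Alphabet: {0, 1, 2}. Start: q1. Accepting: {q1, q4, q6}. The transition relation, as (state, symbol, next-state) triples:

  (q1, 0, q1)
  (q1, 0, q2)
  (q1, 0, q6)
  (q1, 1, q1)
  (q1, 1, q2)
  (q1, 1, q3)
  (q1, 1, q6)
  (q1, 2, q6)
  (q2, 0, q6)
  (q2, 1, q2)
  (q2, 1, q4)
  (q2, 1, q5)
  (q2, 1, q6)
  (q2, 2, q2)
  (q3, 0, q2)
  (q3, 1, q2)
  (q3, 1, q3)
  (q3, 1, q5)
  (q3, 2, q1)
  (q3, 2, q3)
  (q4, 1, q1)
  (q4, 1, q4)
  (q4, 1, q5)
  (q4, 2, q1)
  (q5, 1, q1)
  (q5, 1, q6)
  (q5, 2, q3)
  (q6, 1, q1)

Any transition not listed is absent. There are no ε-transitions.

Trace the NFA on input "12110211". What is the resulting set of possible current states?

Start in {q1}.
Read '1': q1→{q1, q2, q3, q6}; now {q1, q2, q3, q6}.
Read '2': q1→{q6}, q2→{q2}, q3→{q1, q3}, q6→∅; now {q1, q2, q3, q6}.
Read '1': q1→{q1, q2, q3, q6}, q2→{q2, q4, q5, q6}, q3→{q2, q3, q5}, q6→{q1}; now {q1, q2, q3, q4, q5, q6}.
Read '1': q1→{q1, q2, q3, q6}, q2→{q2, q4, q5, q6}, q3→{q2, q3, q5}, q4→{q1, q4, q5}, q5→{q1, q6}, q6→{q1}; now {q1, q2, q3, q4, q5, q6}.
Read '0': q1→{q1, q2, q6}, q2→{q6}, q3→{q2}, q4→∅, q5→∅, q6→∅; now {q1, q2, q6}.
Read '2': q1→{q6}, q2→{q2}, q6→∅; now {q2, q6}.
Read '1': q2→{q2, q4, q5, q6}, q6→{q1}; now {q1, q2, q4, q5, q6}.
Read '1': q1→{q1, q2, q3, q6}, q2→{q2, q4, q5, q6}, q4→{q1, q4, q5}, q5→{q1, q6}, q6→{q1}; now {q1, q2, q3, q4, q5, q6}.

{q1, q2, q3, q4, q5, q6}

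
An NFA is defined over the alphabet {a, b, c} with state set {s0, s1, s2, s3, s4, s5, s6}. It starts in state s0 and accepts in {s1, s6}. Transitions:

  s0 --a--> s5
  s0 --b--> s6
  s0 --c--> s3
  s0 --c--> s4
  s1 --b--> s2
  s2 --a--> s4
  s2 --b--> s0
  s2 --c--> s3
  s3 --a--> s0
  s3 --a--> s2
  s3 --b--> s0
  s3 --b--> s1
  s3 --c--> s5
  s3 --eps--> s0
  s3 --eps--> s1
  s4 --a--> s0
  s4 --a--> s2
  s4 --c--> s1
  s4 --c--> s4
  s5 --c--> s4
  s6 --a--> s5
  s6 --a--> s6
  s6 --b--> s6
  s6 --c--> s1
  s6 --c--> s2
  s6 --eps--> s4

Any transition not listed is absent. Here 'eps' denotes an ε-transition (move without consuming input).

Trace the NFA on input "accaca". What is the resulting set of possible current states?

{s0, s2, s5}

Start in {s0}.
Read 'a': s0→{s5}; now {s5}.
Read 'c': s5→{s4}; now {s4}.
Read 'c': s4→{s1, s4}; now {s1, s4}.
Read 'a': s1→∅, s4→{s0, s2}; now {s0, s2}.
Read 'c': s0→{s3, s4}, s2→{s3}; union {s3, s4}; ε-closure = {s0, s1, s3, s4}.
Read 'a': s0→{s5}, s1→∅, s3→{s0, s2}, s4→{s0, s2}; now {s0, s2, s5}.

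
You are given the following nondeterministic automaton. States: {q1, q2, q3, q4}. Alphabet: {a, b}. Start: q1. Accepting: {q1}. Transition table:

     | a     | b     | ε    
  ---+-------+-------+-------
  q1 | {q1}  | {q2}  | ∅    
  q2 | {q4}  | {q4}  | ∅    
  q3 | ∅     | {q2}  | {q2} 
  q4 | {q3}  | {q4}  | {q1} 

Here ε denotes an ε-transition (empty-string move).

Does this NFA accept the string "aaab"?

No

Start in {q1}.
Read 'a': {q1} → {q1}.
Read 'a': {q1} → {q1}.
Read 'a': {q1} → {q1}.
Read 'b': {q1} → {q2}.
The final set {q2} contains no accepting state.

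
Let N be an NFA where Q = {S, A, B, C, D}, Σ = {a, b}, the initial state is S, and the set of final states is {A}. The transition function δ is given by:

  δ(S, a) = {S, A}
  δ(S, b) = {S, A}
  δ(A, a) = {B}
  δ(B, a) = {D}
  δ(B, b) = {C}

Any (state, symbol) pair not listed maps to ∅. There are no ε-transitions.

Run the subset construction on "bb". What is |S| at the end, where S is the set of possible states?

2

Start in {S}.
Read 'b': S→{S, A}; now {S, A}.
Read 'b': S→{S, A}, A→∅; now {S, A}.
That set has 2 states.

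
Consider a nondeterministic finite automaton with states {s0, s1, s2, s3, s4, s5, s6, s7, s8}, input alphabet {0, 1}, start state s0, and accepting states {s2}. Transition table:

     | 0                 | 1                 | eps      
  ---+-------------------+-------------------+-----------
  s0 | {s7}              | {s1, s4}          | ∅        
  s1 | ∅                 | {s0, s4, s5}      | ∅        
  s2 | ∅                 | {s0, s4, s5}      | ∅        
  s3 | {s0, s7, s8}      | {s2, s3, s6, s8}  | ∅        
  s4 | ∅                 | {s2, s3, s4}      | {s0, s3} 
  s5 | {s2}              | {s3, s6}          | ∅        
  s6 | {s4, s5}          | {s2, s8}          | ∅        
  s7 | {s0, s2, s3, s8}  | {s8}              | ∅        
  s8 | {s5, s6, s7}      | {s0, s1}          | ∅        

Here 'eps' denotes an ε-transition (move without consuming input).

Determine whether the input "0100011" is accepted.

Start in {s0}.
Read '0': s0→{s7}; now {s7}.
Read '1': s7→{s8}; now {s8}.
Read '0': s8→{s5, s6, s7}; now {s5, s6, s7}.
Read '0': s5→{s2}, s6→{s4, s5}, s7→{s0, s2, s3, s8}; now {s0, s2, s3, s4, s5, s8}.
Read '0': s0→{s7}, s2→∅, s3→{s0, s7, s8}, s4→∅, s5→{s2}, s8→{s5, s6, s7}; now {s0, s2, s5, s6, s7, s8}.
Read '1': s0→{s1, s4}, s2→{s0, s4, s5}, s5→{s3, s6}, s6→{s2, s8}, s7→{s8}, s8→{s0, s1}; now {s0, s1, s2, s3, s4, s5, s6, s8}.
Read '1': s0→{s1, s4}, s1→{s0, s4, s5}, s2→{s0, s4, s5}, s3→{s2, s3, s6, s8}, s4→{s2, s3, s4}, s5→{s3, s6}, s6→{s2, s8}, s8→{s0, s1}; now {s0, s1, s2, s3, s4, s5, s6, s8}.
The final set {s0, s1, s2, s3, s4, s5, s6, s8} contains the accepting state s2.

Yes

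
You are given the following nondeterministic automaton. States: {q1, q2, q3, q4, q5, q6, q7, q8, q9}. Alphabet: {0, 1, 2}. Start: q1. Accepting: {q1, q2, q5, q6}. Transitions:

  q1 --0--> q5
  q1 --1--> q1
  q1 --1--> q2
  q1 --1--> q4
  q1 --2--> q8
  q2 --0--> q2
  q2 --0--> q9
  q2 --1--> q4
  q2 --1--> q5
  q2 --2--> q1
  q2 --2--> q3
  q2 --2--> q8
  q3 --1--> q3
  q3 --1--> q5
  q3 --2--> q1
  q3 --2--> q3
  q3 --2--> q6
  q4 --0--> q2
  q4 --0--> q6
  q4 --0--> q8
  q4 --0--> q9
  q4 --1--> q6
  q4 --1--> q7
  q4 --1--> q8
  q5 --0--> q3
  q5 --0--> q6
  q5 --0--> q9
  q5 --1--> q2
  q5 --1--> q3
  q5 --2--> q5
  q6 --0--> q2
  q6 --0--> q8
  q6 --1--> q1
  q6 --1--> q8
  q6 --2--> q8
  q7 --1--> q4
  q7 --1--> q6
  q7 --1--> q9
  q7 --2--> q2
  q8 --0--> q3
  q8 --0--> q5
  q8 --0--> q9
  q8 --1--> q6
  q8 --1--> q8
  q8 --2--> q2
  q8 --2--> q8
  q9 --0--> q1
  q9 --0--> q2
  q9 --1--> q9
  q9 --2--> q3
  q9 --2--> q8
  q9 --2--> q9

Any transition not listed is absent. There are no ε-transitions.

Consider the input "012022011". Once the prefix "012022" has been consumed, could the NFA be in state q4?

Start in {q1}.
Read '0': {q1} → {q5}.
Read '1': {q5} → {q2, q3}.
Read '2': {q2, q3} → {q1, q3, q6, q8}.
Read '0': {q1, q3, q6, q8} → {q2, q3, q5, q8, q9}.
Read '2': {q2, q3, q5, q8, q9} → {q1, q2, q3, q5, q6, q8, q9}.
Read '2': {q1, q2, q3, q5, q6, q8, q9} → {q1, q2, q3, q5, q6, q8, q9}.
State q4 is not in {q1, q2, q3, q5, q6, q8, q9}.

No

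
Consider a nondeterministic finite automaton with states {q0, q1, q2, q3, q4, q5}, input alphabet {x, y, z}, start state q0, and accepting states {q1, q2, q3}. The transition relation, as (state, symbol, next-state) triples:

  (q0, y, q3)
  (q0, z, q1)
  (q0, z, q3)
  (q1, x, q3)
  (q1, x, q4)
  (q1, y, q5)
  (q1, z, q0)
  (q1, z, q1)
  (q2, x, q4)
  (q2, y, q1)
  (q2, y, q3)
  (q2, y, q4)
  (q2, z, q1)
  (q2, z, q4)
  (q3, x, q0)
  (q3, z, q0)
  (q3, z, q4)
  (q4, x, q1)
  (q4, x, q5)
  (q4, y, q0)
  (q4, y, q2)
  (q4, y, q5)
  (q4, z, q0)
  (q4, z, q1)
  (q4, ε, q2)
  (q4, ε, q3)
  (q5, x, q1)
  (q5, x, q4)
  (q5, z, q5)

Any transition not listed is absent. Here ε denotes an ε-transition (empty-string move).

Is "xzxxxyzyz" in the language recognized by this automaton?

Start in {q0}.
Read 'x': {q0} → ∅.
The set is empty and remains empty for the remaining 8 symbols.
The final set ∅ contains no accepting state.

No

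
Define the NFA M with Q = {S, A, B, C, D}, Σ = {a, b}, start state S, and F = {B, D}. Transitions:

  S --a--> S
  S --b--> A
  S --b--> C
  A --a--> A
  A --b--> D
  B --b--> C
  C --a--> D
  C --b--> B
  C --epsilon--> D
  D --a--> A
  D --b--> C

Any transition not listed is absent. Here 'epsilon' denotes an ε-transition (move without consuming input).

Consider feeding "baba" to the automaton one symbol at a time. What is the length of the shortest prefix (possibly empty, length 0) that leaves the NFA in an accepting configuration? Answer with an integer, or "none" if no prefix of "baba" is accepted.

Start in {S}.
Read 'b': S→{A, C}; union {A, C}; ε-closure = {A, C, D}.
None of the earlier sets intersect F, but {A, C, D} does.

1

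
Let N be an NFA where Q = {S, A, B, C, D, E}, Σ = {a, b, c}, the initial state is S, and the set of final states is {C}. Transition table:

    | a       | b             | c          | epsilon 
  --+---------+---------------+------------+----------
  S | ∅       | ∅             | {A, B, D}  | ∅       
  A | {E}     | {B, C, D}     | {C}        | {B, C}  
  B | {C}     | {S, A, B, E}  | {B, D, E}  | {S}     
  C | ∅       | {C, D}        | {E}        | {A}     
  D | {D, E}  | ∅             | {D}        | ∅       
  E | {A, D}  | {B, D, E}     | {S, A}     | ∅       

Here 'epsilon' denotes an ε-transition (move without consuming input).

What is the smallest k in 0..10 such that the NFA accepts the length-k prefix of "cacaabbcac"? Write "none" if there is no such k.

Start in {S}.
Read 'c': {S} → {S, A, B, C, D}.
None of the earlier sets intersect F, but {S, A, B, C, D} does.

1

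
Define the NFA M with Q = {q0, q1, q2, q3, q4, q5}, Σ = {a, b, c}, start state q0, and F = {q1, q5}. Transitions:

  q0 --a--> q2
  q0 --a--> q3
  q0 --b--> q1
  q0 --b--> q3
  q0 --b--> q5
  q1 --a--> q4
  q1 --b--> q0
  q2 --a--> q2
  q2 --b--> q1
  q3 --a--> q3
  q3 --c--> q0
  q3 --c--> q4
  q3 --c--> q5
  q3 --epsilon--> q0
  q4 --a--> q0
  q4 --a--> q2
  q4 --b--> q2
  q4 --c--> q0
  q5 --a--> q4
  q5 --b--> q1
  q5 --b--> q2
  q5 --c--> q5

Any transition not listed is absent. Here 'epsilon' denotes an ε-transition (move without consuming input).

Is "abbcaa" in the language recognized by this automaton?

Start in {q0}.
Read 'a': q0→{q2, q3}; union {q2, q3}; ε-closure = {q0, q2, q3}.
Read 'b': q0→{q1, q3, q5}, q2→{q1}, q3→∅; union {q1, q3, q5}; ε-closure = {q0, q1, q3, q5}.
Read 'b': q0→{q1, q3, q5}, q1→{q0}, q3→∅, q5→{q1, q2}; now {q0, q1, q2, q3, q5}.
Read 'c': q0→∅, q1→∅, q2→∅, q3→{q0, q4, q5}, q5→{q5}; now {q0, q4, q5}.
Read 'a': q0→{q2, q3}, q4→{q0, q2}, q5→{q4}; now {q0, q2, q3, q4}.
Read 'a': q0→{q2, q3}, q2→{q2}, q3→{q3}, q4→{q0, q2}; now {q0, q2, q3}.
The final set {q0, q2, q3} contains no accepting state.

No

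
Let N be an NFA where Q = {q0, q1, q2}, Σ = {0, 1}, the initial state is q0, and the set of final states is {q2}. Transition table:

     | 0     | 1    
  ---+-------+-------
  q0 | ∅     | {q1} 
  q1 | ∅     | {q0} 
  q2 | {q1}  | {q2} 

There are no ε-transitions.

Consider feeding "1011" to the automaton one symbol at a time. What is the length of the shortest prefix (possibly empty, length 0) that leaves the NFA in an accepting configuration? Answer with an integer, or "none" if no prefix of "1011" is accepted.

Start in {q0}.
Read '1': q0→{q1}; now {q1}.
Read '0': q1→∅; now ∅.
The set is empty and remains empty for the remaining 2 symbols.
No reachable set along the way intersects F.

none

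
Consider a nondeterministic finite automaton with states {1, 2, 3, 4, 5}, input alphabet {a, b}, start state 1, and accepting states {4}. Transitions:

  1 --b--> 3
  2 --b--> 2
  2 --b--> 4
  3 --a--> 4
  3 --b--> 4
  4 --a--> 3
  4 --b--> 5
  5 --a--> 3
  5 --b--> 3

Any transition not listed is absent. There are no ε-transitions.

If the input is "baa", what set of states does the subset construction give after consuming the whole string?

{3}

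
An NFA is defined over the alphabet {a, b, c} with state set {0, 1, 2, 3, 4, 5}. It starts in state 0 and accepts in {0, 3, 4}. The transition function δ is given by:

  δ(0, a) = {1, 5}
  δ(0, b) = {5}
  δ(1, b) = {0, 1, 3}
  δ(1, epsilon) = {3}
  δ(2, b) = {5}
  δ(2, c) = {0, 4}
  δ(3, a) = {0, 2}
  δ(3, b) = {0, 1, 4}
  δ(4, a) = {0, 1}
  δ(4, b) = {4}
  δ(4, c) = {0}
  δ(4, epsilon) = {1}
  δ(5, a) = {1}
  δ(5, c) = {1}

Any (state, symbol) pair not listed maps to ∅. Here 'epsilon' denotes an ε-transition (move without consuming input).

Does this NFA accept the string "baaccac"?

Start in {0}.
Read 'b': {0} → {5}.
Read 'a': {5} → {1, 3}.
Read 'a': {1, 3} → {0, 2}.
Read 'c': {0, 2} → {0, 1, 3, 4}.
Read 'c': {0, 1, 3, 4} → {0}.
Read 'a': {0} → {1, 3, 5}.
Read 'c': {1, 3, 5} → {1, 3}.
The final set {1, 3} contains the accepting state 3.

Yes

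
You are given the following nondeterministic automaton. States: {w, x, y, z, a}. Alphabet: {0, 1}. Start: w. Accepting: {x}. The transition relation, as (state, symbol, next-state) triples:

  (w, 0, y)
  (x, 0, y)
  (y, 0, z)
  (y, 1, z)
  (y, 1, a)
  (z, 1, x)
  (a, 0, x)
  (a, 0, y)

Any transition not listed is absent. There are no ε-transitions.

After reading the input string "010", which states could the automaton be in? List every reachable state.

Start in {w}.
Read '0': {w} → {y}.
Read '1': {y} → {z, a}.
Read '0': {z, a} → {x, y}.

{x, y}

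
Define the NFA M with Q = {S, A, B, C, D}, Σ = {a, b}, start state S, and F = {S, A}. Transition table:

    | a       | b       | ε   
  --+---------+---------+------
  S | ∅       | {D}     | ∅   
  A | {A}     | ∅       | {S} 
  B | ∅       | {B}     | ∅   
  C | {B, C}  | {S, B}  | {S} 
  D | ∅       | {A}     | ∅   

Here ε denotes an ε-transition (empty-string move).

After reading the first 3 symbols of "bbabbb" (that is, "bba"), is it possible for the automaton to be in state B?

No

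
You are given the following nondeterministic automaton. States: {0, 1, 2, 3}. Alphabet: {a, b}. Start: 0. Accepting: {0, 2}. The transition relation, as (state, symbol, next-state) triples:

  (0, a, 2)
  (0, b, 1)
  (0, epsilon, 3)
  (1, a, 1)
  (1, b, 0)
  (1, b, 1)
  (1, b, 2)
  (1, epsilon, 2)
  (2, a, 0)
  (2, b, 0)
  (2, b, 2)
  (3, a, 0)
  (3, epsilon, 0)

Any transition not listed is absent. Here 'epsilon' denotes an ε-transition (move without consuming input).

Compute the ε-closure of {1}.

Begin with {1}.
ε-move 1 → 2; add 2.

{1, 2}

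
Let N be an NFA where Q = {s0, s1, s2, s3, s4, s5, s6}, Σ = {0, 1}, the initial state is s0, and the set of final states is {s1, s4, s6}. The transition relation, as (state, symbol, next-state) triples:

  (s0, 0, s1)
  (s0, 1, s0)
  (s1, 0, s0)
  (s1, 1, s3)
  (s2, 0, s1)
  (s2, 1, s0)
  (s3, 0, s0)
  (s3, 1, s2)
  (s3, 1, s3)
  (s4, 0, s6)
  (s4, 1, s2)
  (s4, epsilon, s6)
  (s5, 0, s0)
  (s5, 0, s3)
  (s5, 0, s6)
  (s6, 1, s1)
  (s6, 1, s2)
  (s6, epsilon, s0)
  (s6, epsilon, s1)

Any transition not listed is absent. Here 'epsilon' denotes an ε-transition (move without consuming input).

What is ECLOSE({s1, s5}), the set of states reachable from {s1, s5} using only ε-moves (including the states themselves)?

Begin with {s1, s5}.
No ε-moves leave this set, so the closure equals the set itself.

{s1, s5}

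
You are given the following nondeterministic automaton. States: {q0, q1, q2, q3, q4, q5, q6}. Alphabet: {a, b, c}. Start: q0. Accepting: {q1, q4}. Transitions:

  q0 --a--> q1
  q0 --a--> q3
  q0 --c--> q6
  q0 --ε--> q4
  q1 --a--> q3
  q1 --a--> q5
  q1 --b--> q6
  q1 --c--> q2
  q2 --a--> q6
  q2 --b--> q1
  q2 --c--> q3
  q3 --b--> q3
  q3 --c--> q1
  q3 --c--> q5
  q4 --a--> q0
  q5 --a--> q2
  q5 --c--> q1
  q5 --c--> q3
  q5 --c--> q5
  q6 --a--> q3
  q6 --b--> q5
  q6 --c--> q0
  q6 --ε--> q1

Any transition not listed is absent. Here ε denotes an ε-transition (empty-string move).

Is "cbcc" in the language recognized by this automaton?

Yes

Start: ε-closure({q0}) = {q0, q4}.
Read 'c': {q0, q4} → {q1, q6}.
Read 'b': {q1, q6} → {q1, q5, q6}.
Read 'c': {q1, q5, q6} → {q0, q1, q2, q3, q4, q5}.
Read 'c': {q0, q1, q2, q3, q4, q5} → {q1, q2, q3, q5, q6}.
The final set {q1, q2, q3, q5, q6} contains the accepting state q1.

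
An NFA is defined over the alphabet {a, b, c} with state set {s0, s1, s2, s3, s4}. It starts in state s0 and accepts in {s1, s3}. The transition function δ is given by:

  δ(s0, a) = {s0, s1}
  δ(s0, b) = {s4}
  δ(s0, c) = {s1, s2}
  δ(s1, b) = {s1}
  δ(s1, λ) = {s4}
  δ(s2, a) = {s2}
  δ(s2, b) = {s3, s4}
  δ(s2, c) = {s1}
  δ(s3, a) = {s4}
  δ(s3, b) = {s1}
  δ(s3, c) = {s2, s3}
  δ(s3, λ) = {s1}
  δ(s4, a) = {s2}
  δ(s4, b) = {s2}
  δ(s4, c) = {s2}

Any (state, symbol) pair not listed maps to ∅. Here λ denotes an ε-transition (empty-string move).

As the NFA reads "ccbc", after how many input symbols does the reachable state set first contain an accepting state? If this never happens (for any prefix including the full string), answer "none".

Start in {s0}.
Read 'c': {s0} → {s1, s2, s4}.
None of the earlier sets intersect F, but {s1, s2, s4} does.

1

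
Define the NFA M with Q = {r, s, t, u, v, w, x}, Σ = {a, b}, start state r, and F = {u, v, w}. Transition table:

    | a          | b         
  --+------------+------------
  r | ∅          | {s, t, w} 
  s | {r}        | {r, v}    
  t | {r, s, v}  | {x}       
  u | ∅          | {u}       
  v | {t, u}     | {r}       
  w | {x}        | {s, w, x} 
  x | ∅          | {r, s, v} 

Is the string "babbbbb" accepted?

Start in {r}.
Read 'b': {r} → {s, t, w}.
Read 'a': {s, t, w} → {r, s, v, x}.
Read 'b': {r, s, v, x} → {r, s, t, v, w}.
Read 'b': {r, s, t, v, w} → {r, s, t, v, w, x}.
Read 'b': {r, s, t, v, w, x} → {r, s, t, v, w, x}.
Read 'b': {r, s, t, v, w, x} → {r, s, t, v, w, x}.
Read 'b': {r, s, t, v, w, x} → {r, s, t, v, w, x}.
The final set {r, s, t, v, w, x} contains the accepting states v, w.

Yes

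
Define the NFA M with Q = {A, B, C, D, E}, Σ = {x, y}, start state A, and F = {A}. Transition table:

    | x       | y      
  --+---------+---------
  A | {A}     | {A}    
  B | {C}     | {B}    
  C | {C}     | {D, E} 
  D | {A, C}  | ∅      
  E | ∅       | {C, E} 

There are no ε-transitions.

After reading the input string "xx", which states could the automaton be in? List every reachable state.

Start in {A}.
Read 'x': {A} → {A}.
Read 'x': {A} → {A}.

{A}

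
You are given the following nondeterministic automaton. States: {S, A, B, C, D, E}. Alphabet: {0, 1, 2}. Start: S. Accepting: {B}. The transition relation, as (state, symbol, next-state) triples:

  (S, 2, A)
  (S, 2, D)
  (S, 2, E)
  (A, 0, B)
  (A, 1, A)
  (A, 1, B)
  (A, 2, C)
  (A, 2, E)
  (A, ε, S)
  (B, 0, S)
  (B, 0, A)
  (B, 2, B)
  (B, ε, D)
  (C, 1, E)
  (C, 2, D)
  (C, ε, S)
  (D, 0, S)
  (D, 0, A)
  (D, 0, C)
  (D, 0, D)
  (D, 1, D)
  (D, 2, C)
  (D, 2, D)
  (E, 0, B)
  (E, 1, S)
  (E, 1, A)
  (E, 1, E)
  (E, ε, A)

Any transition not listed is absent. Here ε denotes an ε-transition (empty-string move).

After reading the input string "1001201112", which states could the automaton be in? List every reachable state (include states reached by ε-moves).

∅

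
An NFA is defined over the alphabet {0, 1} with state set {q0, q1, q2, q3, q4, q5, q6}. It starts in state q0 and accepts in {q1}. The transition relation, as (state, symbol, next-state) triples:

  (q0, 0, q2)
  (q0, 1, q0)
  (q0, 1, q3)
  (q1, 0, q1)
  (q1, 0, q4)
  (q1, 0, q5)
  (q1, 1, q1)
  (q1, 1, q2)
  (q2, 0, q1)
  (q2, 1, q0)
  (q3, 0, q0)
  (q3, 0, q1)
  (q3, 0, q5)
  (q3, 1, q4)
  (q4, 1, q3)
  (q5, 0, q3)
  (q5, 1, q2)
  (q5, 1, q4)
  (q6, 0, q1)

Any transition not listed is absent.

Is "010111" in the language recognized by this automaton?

No

Start in {q0}.
Read '0': {q0} → {q2}.
Read '1': {q2} → {q0}.
Read '0': {q0} → {q2}.
Read '1': {q2} → {q0}.
Read '1': {q0} → {q0, q3}.
Read '1': {q0, q3} → {q0, q3, q4}.
The final set {q0, q3, q4} contains no accepting state.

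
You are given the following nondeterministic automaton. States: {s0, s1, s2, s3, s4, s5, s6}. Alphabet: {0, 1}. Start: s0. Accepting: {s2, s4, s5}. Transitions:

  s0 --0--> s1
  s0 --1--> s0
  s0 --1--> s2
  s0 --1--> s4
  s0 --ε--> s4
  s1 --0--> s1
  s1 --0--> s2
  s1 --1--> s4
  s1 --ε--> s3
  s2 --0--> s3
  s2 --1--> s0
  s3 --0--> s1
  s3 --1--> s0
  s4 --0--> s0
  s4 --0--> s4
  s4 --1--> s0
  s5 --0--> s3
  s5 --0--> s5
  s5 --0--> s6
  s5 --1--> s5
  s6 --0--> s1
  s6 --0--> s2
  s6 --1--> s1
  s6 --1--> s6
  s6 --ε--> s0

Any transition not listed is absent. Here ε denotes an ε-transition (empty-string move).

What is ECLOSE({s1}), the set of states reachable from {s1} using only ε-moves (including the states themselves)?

{s1, s3}

Begin with {s1}.
ε-move s1 → s3; add s3.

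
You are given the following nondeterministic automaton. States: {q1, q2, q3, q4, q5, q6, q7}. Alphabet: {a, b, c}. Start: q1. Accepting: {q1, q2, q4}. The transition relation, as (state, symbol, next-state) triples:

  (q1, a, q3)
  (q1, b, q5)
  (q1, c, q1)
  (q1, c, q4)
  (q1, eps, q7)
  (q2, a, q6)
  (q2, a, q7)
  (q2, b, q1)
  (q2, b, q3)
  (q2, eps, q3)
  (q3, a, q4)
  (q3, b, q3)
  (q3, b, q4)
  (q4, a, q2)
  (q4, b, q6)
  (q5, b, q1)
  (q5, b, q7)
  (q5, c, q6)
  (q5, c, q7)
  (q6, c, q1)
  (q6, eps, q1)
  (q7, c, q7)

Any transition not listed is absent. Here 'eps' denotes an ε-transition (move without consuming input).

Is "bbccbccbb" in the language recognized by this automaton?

Start: ε-closure({q1}) = {q1, q7}.
Read 'b': q1→{q5}, q7→∅; now {q5}.
Read 'b': q5→{q1, q7}; now {q1, q7}.
Read 'c': q1→{q1, q4}, q7→{q7}; now {q1, q4, q7}.
Read 'c': q1→{q1, q4}, q4→∅, q7→{q7}; now {q1, q4, q7}.
Read 'b': q1→{q5}, q4→{q6}, q7→∅; union {q5, q6}; ε-closure = {q1, q5, q6, q7}.
Read 'c': q1→{q1, q4}, q5→{q6, q7}, q6→{q1}, q7→{q7}; now {q1, q4, q6, q7}.
Read 'c': q1→{q1, q4}, q4→∅, q6→{q1}, q7→{q7}; now {q1, q4, q7}.
Read 'b': q1→{q5}, q4→{q6}, q7→∅; union {q5, q6}; ε-closure = {q1, q5, q6, q7}.
Read 'b': q1→{q5}, q5→{q1, q7}, q6→∅, q7→∅; now {q1, q5, q7}.
The final set {q1, q5, q7} contains the accepting state q1.

Yes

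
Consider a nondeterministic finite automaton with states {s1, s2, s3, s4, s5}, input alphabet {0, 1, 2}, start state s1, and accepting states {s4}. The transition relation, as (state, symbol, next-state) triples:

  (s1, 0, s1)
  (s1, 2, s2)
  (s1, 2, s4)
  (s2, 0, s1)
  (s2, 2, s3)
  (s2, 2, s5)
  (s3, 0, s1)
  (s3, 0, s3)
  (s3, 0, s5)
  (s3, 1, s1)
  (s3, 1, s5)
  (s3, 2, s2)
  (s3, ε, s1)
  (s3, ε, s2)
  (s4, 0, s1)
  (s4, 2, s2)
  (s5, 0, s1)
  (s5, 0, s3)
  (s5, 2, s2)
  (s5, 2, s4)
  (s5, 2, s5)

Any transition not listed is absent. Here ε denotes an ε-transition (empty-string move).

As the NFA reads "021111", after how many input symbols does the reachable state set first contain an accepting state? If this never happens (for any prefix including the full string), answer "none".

Start in {s1}.
Read '0': {s1} → {s1}.
Read '2': {s1} → {s2, s4}.
None of the earlier sets intersect F, but {s2, s4} does.

2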